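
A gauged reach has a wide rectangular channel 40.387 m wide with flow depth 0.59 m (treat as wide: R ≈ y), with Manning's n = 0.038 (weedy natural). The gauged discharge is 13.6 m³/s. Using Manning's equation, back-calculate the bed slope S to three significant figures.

0.000951

A = b·y = 40.387 × 0.59 = 23.83 m²
Wide channel: R ≈ y = 0.59 m
S = (Q·n / (1·A·R^(2/3)))² = (13.6×0.038 / (1×23.83×0.7035))² = 0.0009506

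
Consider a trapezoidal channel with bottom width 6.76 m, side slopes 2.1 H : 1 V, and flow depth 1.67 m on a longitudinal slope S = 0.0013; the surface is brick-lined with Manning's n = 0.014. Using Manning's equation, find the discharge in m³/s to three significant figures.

A = (b + z·y)·y = (6.76 + 2.1×1.67)×1.67 = 17.15 m²
P = b + 2y√(1+z²) = 6.76 + 2×1.67×√(1+2.1²) = 14.53 m
R = A/P = 17.15/14.53 = 1.180 m
Q = (1/n)·A·R^(2/3)·S^(1/2) = (1/0.014) × 17.15 × 1.180^(2/3) × 0.0013^(1/2) = 49.31 m³/s

49.3 m³/s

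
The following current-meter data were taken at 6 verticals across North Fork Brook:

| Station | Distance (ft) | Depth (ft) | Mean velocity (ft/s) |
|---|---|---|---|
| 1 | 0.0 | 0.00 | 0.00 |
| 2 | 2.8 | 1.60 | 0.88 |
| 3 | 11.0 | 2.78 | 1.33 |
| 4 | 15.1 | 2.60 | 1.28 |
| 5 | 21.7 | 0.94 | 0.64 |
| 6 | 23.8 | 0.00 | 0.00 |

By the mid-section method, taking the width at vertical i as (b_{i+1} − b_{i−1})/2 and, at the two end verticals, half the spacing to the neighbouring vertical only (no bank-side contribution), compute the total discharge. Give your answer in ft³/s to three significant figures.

w_2 = (11.0 − 0.0)/2 = 5.5 ft; q_2 = 0.88 × 1.60 × 5.5 = 7.744 ft³/s
w_3 = (15.1 − 2.8)/2 = 6.15 ft; q_3 = 1.33 × 2.78 × 6.15 = 22.74 ft³/s
w_4 = (21.7 − 11.0)/2 = 5.35 ft; q_4 = 1.28 × 2.60 × 5.35 = 17.80 ft³/s
w_5 = (23.8 − 15.1)/2 = 4.35 ft; q_5 = 0.64 × 0.94 × 4.35 = 2.617 ft³/s
Stations 1, 6 contribute zero (depth or velocity is 0).
Q = Σ qᵢ = 50.90 ft³/s

50.9 ft³/s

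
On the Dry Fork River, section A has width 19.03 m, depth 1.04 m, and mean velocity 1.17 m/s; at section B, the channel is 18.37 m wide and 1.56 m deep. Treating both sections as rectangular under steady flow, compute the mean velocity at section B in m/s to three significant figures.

Q = A₁V₁ = (19.03×1.04) × 1.17 = 23.16 m³/s
A₂ = 18.37 × 1.56 = 28.66 m²
V₂ = Q/A₂ = 23.16/28.66 = 0.8080 m/s

0.808 m/s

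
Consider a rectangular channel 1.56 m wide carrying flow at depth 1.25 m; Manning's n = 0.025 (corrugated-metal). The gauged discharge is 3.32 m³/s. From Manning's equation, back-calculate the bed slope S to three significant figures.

0.00482

A = b·y = 1.56 × 1.25 = 1.950 m²
P = b + 2y = 1.56 + 2×1.25 = 4.060 m
R = A/P = 1.950/4.060 = 0.4803 m
S = (Q·n / (1·A·R^(2/3)))² = (3.32×0.025 / (1×1.950×0.6133))² = 0.004817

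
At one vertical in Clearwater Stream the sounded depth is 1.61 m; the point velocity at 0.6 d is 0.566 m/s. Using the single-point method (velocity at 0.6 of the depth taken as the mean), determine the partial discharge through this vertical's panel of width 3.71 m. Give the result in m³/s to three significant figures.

3.38 m³/s

v̄ = v₀.₆ = 0.566 m/s
q = v̄ × d × w = 0.5660 × 1.61 × 3.71 = 3.381 m³/s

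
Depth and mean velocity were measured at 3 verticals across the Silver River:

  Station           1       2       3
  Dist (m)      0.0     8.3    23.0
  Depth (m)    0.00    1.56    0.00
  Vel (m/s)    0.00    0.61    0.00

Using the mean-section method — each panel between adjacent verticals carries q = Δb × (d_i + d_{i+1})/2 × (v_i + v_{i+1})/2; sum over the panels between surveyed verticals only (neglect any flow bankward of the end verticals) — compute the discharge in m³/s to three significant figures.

Panel 1-2: Δb = 8.3 m, d̄ = (0.00+1.56)/2 = 0.78, v̄ = (0.00+0.61)/2 = 0.305 → q = 8.3×0.78×0.305 = 1.975 m³/s
Panel 2-3: Δb = 14.7 m, d̄ = (1.56+0.00)/2 = 0.78, v̄ = (0.61+0.00)/2 = 0.305 → q = 14.7×0.78×0.305 = 3.497 m³/s
Q = Σ q = 5.472 m³/s

5.47 m³/s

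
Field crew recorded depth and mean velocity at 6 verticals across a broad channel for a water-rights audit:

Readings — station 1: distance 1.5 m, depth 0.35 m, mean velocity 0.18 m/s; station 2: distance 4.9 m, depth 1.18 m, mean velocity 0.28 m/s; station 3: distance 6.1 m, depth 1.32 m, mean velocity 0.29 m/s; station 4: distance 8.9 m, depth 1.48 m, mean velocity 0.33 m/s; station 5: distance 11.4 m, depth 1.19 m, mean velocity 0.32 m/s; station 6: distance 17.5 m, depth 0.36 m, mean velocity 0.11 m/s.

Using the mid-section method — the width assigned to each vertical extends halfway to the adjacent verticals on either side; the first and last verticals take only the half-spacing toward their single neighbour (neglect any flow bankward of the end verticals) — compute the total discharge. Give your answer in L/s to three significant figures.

w_1 = (4.9 − 1.5)/2 = 1.7 m; q_1 = 0.18 × 0.35 × 1.7 = 0.1071 m³/s
w_2 = (6.1 − 1.5)/2 = 2.3 m; q_2 = 0.28 × 1.18 × 2.3 = 0.7599 m³/s
w_3 = (8.9 − 4.9)/2 = 2 m; q_3 = 0.29 × 1.32 × 2 = 0.7656 m³/s
w_4 = (11.4 − 6.1)/2 = 2.65 m; q_4 = 0.33 × 1.48 × 2.65 = 1.294 m³/s
w_5 = (17.5 − 8.9)/2 = 4.3 m; q_5 = 0.32 × 1.19 × 4.3 = 1.637 m³/s
w_6 = (17.5 − 11.4)/2 = 3.05 m; q_6 = 0.11 × 0.36 × 3.05 = 0.1208 m³/s
Q = Σ qᵢ = 4.685 m³/s
= 4.685 × 1000 = 4685 L/s

4690 L/s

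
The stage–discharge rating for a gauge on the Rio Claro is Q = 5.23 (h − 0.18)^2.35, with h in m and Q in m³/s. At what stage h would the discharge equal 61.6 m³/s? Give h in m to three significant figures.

h − h₀ = (Q/C)^(1/b) = (61.6/5.23)^(1/2.35) = 2.856 m
h = 0.18 + 2.856 = 3.036 m

3.04 m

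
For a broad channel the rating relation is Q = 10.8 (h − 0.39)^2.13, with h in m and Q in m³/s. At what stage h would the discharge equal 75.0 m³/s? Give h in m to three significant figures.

2.87 m

h − h₀ = (Q/C)^(1/b) = (75.0/10.8)^(1/2.13) = 2.484 m
h = 0.39 + 2.484 = 2.874 m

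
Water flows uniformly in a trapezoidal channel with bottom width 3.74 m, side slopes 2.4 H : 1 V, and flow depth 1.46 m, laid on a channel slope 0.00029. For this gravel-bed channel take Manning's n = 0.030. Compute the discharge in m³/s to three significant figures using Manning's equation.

A = (b + z·y)·y = (3.74 + 2.4×1.46)×1.46 = 10.58 m²
P = b + 2y√(1+z²) = 3.74 + 2×1.46×√(1+2.4²) = 11.33 m
R = A/P = 10.58/11.33 = 0.9333 m
Q = (1/n)·A·R^(2/3)·S^(1/2) = (1/0.030) × 10.58 × 0.9333^(2/3) × 0.00029^(1/2) = 5.734 m³/s

5.73 m³/s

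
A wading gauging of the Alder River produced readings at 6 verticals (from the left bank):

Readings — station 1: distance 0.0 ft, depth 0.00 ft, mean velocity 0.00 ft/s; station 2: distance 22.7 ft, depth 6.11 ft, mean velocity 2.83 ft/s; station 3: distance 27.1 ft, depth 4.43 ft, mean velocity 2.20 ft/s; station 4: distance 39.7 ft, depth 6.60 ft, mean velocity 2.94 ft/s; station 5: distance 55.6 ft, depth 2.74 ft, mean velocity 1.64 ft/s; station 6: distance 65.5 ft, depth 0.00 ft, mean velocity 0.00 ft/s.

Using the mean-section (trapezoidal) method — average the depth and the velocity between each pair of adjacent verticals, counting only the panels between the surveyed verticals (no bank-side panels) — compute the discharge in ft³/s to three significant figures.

516 ft³/s

Panel 1-2: Δb = 22.7 ft, d̄ = (0.00+6.11)/2 = 3.055, v̄ = (0.00+2.83)/2 = 1.415 → q = 22.7×3.055×1.415 = 98.13 ft³/s
Panel 2-3: Δb = 4.4 ft, d̄ = (6.11+4.43)/2 = 5.27, v̄ = (2.83+2.20)/2 = 2.515 → q = 4.4×5.27×2.515 = 58.32 ft³/s
Panel 3-4: Δb = 12.6 ft, d̄ = (4.43+6.60)/2 = 5.515, v̄ = (2.20+2.94)/2 = 2.57 → q = 12.6×5.515×2.57 = 178.6 ft³/s
Panel 4-5: Δb = 15.9 ft, d̄ = (6.60+2.74)/2 = 4.67, v̄ = (2.94+1.64)/2 = 2.29 → q = 15.9×4.67×2.29 = 170.0 ft³/s
Panel 5-6: Δb = 9.9 ft, d̄ = (2.74+0.00)/2 = 1.37, v̄ = (1.64+0.00)/2 = 0.82 → q = 9.9×1.37×0.82 = 11.12 ft³/s
Q = Σ q = 516.2 ft³/s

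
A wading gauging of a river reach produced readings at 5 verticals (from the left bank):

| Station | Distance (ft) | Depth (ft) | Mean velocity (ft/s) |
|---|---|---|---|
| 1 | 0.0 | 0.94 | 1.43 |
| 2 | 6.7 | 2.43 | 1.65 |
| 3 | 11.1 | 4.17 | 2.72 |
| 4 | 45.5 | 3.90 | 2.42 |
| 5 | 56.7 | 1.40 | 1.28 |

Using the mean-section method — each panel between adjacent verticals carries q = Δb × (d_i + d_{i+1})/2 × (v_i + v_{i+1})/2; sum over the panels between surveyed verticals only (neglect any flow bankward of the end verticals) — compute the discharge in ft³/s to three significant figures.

461 ft³/s

Panel 1-2: Δb = 6.7 ft, d̄ = (0.94+2.43)/2 = 1.685, v̄ = (1.43+1.65)/2 = 1.54 → q = 6.7×1.685×1.54 = 17.39 ft³/s
Panel 2-3: Δb = 4.4 ft, d̄ = (2.43+4.17)/2 = 3.3, v̄ = (1.65+2.72)/2 = 2.185 → q = 4.4×3.3×2.185 = 31.73 ft³/s
Panel 3-4: Δb = 34.4 ft, d̄ = (4.17+3.90)/2 = 4.035, v̄ = (2.72+2.42)/2 = 2.57 → q = 34.4×4.035×2.57 = 356.7 ft³/s
Panel 4-5: Δb = 11.2 ft, d̄ = (3.90+1.40)/2 = 2.65, v̄ = (2.42+1.28)/2 = 1.85 → q = 11.2×2.65×1.85 = 54.91 ft³/s
Q = Σ q = 460.7 ft³/s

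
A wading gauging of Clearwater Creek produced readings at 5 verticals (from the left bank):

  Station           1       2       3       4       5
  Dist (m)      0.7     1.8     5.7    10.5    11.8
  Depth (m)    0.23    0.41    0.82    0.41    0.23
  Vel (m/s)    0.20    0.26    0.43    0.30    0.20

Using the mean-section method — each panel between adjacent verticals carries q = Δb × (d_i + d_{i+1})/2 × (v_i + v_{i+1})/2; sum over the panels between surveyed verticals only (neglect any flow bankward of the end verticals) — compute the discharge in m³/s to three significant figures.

2.09 m³/s

Panel 1-2: Δb = 1.1 m, d̄ = (0.23+0.41)/2 = 0.32, v̄ = (0.20+0.26)/2 = 0.23 → q = 1.1×0.32×0.23 = 0.08096 m³/s
Panel 2-3: Δb = 3.9 m, d̄ = (0.41+0.82)/2 = 0.615, v̄ = (0.26+0.43)/2 = 0.345 → q = 3.9×0.615×0.345 = 0.8275 m³/s
Panel 3-4: Δb = 4.8 m, d̄ = (0.82+0.41)/2 = 0.615, v̄ = (0.43+0.30)/2 = 0.365 → q = 4.8×0.615×0.365 = 1.077 m³/s
Panel 4-5: Δb = 1.3 m, d̄ = (0.41+0.23)/2 = 0.32, v̄ = (0.30+0.20)/2 = 0.25 → q = 1.3×0.32×0.25 = 0.1040 m³/s
Q = Σ q = 2.090 m³/s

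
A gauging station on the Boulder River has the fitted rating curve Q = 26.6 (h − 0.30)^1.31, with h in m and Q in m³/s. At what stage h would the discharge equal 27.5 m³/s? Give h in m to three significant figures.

1.33 m

h − h₀ = (Q/C)^(1/b) = (27.5/26.6)^(1/1.31) = 1.026 m
h = 0.30 + 1.026 = 1.326 m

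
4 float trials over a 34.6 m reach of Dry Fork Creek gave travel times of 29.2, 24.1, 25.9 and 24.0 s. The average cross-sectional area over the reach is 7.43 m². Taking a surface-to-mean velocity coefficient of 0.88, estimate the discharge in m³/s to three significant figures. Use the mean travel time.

8.77 m³/s

t̄ = (29.2 + 24.1 + 25.9 + 24.0) / 4 = 25.8 s
v_surface = L / t̄ = 34.6 / 25.8 = 1.341 m/s
v_mean = 0.88 × 1.341 = 1.180 m/s
Q = A × v_mean = 7.43 × 1.180 = 8.769 m³/s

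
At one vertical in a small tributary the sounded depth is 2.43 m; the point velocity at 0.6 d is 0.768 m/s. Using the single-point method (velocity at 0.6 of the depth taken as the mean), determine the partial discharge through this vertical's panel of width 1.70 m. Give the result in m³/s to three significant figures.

3.17 m³/s

v̄ = v₀.₆ = 0.768 m/s
q = v̄ × d × w = 0.7680 × 2.43 × 1.70 = 3.173 m³/s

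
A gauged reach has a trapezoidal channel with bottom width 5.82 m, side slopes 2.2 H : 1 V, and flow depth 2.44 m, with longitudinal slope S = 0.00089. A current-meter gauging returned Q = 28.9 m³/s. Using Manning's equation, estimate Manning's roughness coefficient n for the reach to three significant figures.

A = (b + z·y)·y = (5.82 + 2.2×2.44)×2.44 = 27.30 m²
P = b + 2y√(1+z²) = 5.82 + 2×2.44×√(1+2.2²) = 17.61 m
R = A/P = 27.30/17.61 = 1.550 m
n = (1/Q)·A·R^(2/3)·S^(1/2) = (1/28.9) × 27.30 × 1.339 × 0.02983 = 0.03774

0.0377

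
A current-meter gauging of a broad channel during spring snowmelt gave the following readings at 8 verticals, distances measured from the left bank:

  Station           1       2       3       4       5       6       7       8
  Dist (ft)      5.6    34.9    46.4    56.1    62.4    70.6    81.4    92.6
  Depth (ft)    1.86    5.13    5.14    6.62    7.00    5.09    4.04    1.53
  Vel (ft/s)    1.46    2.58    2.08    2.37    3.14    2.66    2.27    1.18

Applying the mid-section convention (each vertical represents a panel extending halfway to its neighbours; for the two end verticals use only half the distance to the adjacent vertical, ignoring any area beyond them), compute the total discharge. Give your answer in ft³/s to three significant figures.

948 ft³/s

w_1 = (34.9 − 5.6)/2 = 14.65 ft; q_1 = 1.46 × 1.86 × 14.65 = 39.78 ft³/s
w_2 = (46.4 − 5.6)/2 = 20.4 ft; q_2 = 2.58 × 5.13 × 20.4 = 270.0 ft³/s
w_3 = (56.1 − 34.9)/2 = 10.6 ft; q_3 = 2.08 × 5.14 × 10.6 = 113.3 ft³/s
w_4 = (62.4 − 46.4)/2 = 8 ft; q_4 = 2.37 × 6.62 × 8 = 125.5 ft³/s
w_5 = (70.6 − 56.1)/2 = 7.25 ft; q_5 = 3.14 × 7.00 × 7.25 = 159.4 ft³/s
w_6 = (81.4 − 62.4)/2 = 9.5 ft; q_6 = 2.66 × 5.09 × 9.5 = 128.6 ft³/s
w_7 = (92.6 − 70.6)/2 = 11 ft; q_7 = 2.27 × 4.04 × 11 = 100.9 ft³/s
w_8 = (92.6 − 81.4)/2 = 5.6 ft; q_8 = 1.18 × 1.53 × 5.6 = 10.11 ft³/s
Q = Σ qᵢ = 947.6 ft³/s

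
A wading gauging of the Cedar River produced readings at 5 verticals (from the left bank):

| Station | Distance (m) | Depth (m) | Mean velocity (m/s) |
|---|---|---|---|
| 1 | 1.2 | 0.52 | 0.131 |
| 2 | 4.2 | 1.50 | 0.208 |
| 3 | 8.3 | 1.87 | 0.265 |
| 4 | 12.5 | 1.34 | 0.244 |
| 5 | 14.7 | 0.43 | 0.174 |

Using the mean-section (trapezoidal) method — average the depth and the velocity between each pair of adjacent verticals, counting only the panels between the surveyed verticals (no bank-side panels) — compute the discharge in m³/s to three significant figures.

Panel 1-2: Δb = 3 m, d̄ = (0.52+1.50)/2 = 1.01, v̄ = (0.131+0.208)/2 = 0.1695 → q = 3×1.01×0.1695 = 0.5136 m³/s
Panel 2-3: Δb = 4.1 m, d̄ = (1.50+1.87)/2 = 1.685, v̄ = (0.208+0.265)/2 = 0.2365 → q = 4.1×1.685×0.2365 = 1.634 m³/s
Panel 3-4: Δb = 4.2 m, d̄ = (1.87+1.34)/2 = 1.605, v̄ = (0.265+0.244)/2 = 0.2545 → q = 4.2×1.605×0.2545 = 1.716 m³/s
Panel 4-5: Δb = 2.2 m, d̄ = (1.34+0.43)/2 = 0.885, v̄ = (0.244+0.174)/2 = 0.209 → q = 2.2×0.885×0.209 = 0.4069 m³/s
Q = Σ q = 4.270 m³/s

4.27 m³/s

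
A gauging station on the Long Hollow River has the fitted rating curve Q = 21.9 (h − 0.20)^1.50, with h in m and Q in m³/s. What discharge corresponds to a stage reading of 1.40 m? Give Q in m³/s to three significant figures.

28.8 m³/s

Q = 21.9 × (1.40 − 0.20)^1.50 = 21.9 × 1.2^1.50 = 28.79 m³/s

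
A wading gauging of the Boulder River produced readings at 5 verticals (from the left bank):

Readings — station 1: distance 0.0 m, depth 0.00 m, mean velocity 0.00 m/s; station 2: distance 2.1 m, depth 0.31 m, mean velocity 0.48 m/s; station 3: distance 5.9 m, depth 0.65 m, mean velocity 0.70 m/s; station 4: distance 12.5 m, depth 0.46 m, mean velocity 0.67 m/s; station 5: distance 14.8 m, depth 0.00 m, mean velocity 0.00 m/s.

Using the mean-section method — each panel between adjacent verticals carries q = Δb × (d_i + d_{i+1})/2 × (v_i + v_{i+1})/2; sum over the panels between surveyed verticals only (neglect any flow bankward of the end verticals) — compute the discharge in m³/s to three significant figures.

3.84 m³/s

Panel 1-2: Δb = 2.1 m, d̄ = (0.00+0.31)/2 = 0.155, v̄ = (0.00+0.48)/2 = 0.24 → q = 2.1×0.155×0.24 = 0.07812 m³/s
Panel 2-3: Δb = 3.8 m, d̄ = (0.31+0.65)/2 = 0.48, v̄ = (0.48+0.70)/2 = 0.59 → q = 3.8×0.48×0.59 = 1.076 m³/s
Panel 3-4: Δb = 6.6 m, d̄ = (0.65+0.46)/2 = 0.555, v̄ = (0.70+0.67)/2 = 0.685 → q = 6.6×0.555×0.685 = 2.509 m³/s
Panel 4-5: Δb = 2.3 m, d̄ = (0.46+0.00)/2 = 0.23, v̄ = (0.67+0.00)/2 = 0.335 → q = 2.3×0.23×0.335 = 0.1772 m³/s
Q = Σ q = 3.841 m³/s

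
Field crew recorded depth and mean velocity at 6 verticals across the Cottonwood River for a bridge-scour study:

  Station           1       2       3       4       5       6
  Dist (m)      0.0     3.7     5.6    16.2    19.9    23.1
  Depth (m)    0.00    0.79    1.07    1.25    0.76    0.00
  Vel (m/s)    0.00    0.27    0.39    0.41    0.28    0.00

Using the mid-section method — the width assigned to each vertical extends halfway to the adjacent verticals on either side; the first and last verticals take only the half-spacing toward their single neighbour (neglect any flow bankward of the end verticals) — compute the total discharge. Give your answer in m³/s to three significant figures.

7.60 m³/s

w_2 = (5.6 − 0.0)/2 = 2.8 m; q_2 = 0.27 × 0.79 × 2.8 = 0.5972 m³/s
w_3 = (16.2 − 3.7)/2 = 6.25 m; q_3 = 0.39 × 1.07 × 6.25 = 2.608 m³/s
w_4 = (19.9 − 5.6)/2 = 7.15 m; q_4 = 0.41 × 1.25 × 7.15 = 3.664 m³/s
w_5 = (23.1 − 16.2)/2 = 3.45 m; q_5 = 0.28 × 0.76 × 3.45 = 0.7342 m³/s
Stations 1, 6 contribute zero (depth or velocity is 0).
Q = Σ qᵢ = 7.604 m³/s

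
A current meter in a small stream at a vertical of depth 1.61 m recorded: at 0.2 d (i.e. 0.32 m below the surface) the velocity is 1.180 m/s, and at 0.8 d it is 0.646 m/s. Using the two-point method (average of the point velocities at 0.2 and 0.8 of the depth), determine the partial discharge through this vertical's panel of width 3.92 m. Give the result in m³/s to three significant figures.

5.76 m³/s

v̄ = (1.180 + 0.646) / 2 = 0.9130 m/s
q = v̄ × d × w = 0.9130 × 1.61 × 3.92 = 5.762 m³/s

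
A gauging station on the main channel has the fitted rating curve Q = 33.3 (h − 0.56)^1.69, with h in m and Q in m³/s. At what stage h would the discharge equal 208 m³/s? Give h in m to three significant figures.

3.52 m

h − h₀ = (Q/C)^(1/b) = (208/33.3)^(1/1.69) = 2.957 m
h = 0.56 + 2.957 = 3.517 m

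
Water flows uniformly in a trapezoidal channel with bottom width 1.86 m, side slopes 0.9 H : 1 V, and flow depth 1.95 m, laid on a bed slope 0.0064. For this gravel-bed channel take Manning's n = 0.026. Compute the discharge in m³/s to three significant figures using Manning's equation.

A = (b + z·y)·y = (1.86 + 0.9×1.95)×1.95 = 7.049 m²
P = b + 2y√(1+z²) = 1.86 + 2×1.95×√(1+0.9²) = 7.107 m
R = A/P = 7.049/7.107 = 0.9919 m
Q = (1/n)·A·R^(2/3)·S^(1/2) = (1/0.026) × 7.049 × 0.9919^(2/3) × 0.0064^(1/2) = 21.57 m³/s

21.6 m³/s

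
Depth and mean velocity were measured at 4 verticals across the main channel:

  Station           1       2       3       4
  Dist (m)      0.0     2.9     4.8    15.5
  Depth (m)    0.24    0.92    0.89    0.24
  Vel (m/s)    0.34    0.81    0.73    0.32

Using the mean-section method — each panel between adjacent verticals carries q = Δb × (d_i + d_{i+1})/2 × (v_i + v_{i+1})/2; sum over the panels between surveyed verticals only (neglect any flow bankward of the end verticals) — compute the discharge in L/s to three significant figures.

5470 L/s

Panel 1-2: Δb = 2.9 m, d̄ = (0.24+0.92)/2 = 0.58, v̄ = (0.34+0.81)/2 = 0.575 → q = 2.9×0.58×0.575 = 0.9672 m³/s
Panel 2-3: Δb = 1.9 m, d̄ = (0.92+0.89)/2 = 0.905, v̄ = (0.81+0.73)/2 = 0.77 → q = 1.9×0.905×0.77 = 1.324 m³/s
Panel 3-4: Δb = 10.7 m, d̄ = (0.89+0.24)/2 = 0.565, v̄ = (0.73+0.32)/2 = 0.525 → q = 10.7×0.565×0.525 = 3.174 m³/s
Q = Σ q = 5.465 m³/s
= 5.465 × 1000 = 5465 L/s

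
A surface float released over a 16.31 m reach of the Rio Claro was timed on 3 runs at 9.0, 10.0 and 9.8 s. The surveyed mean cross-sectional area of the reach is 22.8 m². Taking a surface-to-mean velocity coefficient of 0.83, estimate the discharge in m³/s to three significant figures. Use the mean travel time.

32.2 m³/s

t̄ = (9.0 + 10.0 + 9.8) / 3 = 9.6 s
v_surface = L / t̄ = 16.31 / 9.6 = 1.699 m/s
v_mean = 0.83 × 1.699 = 1.410 m/s
Q = A × v_mean = 22.8 × 1.410 = 32.15 m³/s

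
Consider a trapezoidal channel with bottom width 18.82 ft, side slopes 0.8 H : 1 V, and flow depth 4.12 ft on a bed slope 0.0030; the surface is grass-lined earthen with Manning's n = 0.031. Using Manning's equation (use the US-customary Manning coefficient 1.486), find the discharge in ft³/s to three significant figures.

A = (b + z·y)·y = (18.82 + 0.8×4.12)×4.12 = 91.12 ft²
P = b + 2y√(1+z²) = 18.82 + 2×4.12×√(1+0.8²) = 29.37 ft
R = A/P = 91.12/29.37 = 3.102 ft
Q = (1.486/n)·A·R^(2/3)·S^(1/2) = (1.486/0.031) × 91.12 × 3.102^(2/3) × 0.0030^(1/2) = 508.9 ft³/s

509 ft³/s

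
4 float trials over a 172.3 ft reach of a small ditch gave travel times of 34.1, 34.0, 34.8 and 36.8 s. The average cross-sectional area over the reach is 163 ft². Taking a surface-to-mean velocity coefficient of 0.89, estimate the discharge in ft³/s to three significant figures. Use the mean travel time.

716 ft³/s

t̄ = (34.1 + 34.0 + 34.8 + 36.8) / 4 = 34.925 s
v_surface = L / t̄ = 172.3 / 34.925 = 4.933 ft/s
v_mean = 0.89 × 4.933 = 4.391 ft/s
Q = A × v_mean = 163 × 4.391 = 715.7 ft³/s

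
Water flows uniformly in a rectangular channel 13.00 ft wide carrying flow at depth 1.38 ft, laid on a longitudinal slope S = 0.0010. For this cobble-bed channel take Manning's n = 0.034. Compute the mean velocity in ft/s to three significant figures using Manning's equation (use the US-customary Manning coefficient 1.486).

1.51 ft/s

A = b·y = 13.00 × 1.38 = 17.94 ft²
P = b + 2y = 13.00 + 2×1.38 = 15.76 ft
R = A/P = 17.94/15.76 = 1.138 ft
Q = (1.486/n)·A·R^(2/3)·S^(1/2) = (1.486/0.034) × 17.94 × 1.138^(2/3) × 0.0010^(1/2) = 27.03 ft³/s
V = Q/A = 27.03/17.94 = 1.507 ft/s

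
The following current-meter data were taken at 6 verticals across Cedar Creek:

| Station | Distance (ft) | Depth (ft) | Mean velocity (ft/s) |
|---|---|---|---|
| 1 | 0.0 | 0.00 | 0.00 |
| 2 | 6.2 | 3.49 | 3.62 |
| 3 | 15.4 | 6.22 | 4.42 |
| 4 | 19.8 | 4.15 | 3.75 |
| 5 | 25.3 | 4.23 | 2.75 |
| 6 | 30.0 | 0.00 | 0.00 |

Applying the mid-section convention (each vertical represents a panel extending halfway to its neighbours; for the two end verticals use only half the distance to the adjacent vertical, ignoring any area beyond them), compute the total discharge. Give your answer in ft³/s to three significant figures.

421 ft³/s

w_2 = (15.4 − 0.0)/2 = 7.7 ft; q_2 = 3.62 × 3.49 × 7.7 = 97.28 ft³/s
w_3 = (19.8 − 6.2)/2 = 6.8 ft; q_3 = 4.42 × 6.22 × 6.8 = 186.9 ft³/s
w_4 = (25.3 − 15.4)/2 = 4.95 ft; q_4 = 3.75 × 4.15 × 4.95 = 77.03 ft³/s
w_5 = (30.0 − 19.8)/2 = 5.1 ft; q_5 = 2.75 × 4.23 × 5.1 = 59.33 ft³/s
Stations 1, 6 contribute zero (depth or velocity is 0).
Q = Σ qᵢ = 420.6 ft³/s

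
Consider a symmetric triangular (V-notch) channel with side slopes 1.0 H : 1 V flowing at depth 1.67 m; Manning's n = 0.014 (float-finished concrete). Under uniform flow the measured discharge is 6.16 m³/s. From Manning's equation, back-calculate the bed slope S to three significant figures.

0.00193

A = z·y² = 1.0×1.67² = 2.789 m²
P = 2y√(1+z²) = 2×1.67×√(1+1.0²) = 4.723 m
R = A/P = 2.789/4.723 = 0.5904 m
S = (Q·n / (1·A·R^(2/3)))² = (6.16×0.014 / (1×2.789×0.7038))² = 0.001930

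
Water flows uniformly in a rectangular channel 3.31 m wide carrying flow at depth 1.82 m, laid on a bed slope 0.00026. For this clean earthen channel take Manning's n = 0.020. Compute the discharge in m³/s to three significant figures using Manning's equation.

A = b·y = 3.31 × 1.82 = 6.024 m²
P = b + 2y = 3.31 + 2×1.82 = 6.950 m
R = A/P = 6.024/6.950 = 0.8668 m
Q = (1/n)·A·R^(2/3)·S^(1/2) = (1/0.020) × 6.024 × 0.8668^(2/3) × 0.00026^(1/2) = 4.415 m³/s

4.42 m³/s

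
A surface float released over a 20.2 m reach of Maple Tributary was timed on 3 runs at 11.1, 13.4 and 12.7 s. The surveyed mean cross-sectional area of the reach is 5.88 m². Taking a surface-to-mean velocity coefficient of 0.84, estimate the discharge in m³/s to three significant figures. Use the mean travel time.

8.05 m³/s

t̄ = (11.1 + 13.4 + 12.7) / 3 = 12.4 s
v_surface = L / t̄ = 20.2 / 12.4 = 1.629 m/s
v_mean = 0.84 × 1.629 = 1.368 m/s
Q = A × v_mean = 5.88 × 1.368 = 8.046 m³/s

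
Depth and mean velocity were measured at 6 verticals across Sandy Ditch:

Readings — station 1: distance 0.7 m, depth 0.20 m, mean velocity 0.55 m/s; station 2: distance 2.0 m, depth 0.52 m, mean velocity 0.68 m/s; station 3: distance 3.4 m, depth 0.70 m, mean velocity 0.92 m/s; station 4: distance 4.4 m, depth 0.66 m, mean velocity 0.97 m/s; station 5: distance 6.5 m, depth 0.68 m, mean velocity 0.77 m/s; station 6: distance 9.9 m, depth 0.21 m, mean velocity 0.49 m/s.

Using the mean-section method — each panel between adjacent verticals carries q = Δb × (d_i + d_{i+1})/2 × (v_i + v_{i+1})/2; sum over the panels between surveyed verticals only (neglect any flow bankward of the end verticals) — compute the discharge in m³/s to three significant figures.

3.79 m³/s

Panel 1-2: Δb = 1.3 m, d̄ = (0.20+0.52)/2 = 0.36, v̄ = (0.55+0.68)/2 = 0.615 → q = 1.3×0.36×0.615 = 0.2878 m³/s
Panel 2-3: Δb = 1.4 m, d̄ = (0.52+0.70)/2 = 0.61, v̄ = (0.68+0.92)/2 = 0.8 → q = 1.4×0.61×0.8 = 0.6832 m³/s
Panel 3-4: Δb = 1 m, d̄ = (0.70+0.66)/2 = 0.68, v̄ = (0.92+0.97)/2 = 0.945 → q = 1×0.68×0.945 = 0.6426 m³/s
Panel 4-5: Δb = 2.1 m, d̄ = (0.66+0.68)/2 = 0.67, v̄ = (0.97+0.77)/2 = 0.87 → q = 2.1×0.67×0.87 = 1.224 m³/s
Panel 5-6: Δb = 3.4 m, d̄ = (0.68+0.21)/2 = 0.445, v̄ = (0.77+0.49)/2 = 0.63 → q = 3.4×0.445×0.63 = 0.9532 m³/s
Q = Σ q = 3.791 m³/s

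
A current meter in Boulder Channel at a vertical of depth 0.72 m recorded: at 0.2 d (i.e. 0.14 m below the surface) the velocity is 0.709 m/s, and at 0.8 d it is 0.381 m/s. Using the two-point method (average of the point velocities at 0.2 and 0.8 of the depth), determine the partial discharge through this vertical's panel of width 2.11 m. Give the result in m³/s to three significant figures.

0.828 m³/s

v̄ = (0.709 + 0.381) / 2 = 0.5450 m/s
q = v̄ × d × w = 0.5450 × 0.72 × 2.11 = 0.8280 m³/s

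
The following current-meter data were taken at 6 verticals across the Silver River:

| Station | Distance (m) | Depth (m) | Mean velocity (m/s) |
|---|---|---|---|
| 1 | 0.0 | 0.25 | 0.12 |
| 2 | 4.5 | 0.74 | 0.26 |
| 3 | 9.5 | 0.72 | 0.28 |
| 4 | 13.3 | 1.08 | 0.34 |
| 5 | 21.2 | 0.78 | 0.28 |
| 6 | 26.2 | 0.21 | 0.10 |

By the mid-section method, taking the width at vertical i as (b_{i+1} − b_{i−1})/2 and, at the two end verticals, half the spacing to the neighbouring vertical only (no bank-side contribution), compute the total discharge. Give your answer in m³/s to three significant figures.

5.48 m³/s

w_1 = (4.5 − 0.0)/2 = 2.25 m; q_1 = 0.12 × 0.25 × 2.25 = 0.06750 m³/s
w_2 = (9.5 − 0.0)/2 = 4.75 m; q_2 = 0.26 × 0.74 × 4.75 = 0.9139 m³/s
w_3 = (13.3 − 4.5)/2 = 4.4 m; q_3 = 0.28 × 0.72 × 4.4 = 0.8870 m³/s
w_4 = (21.2 − 9.5)/2 = 5.85 m; q_4 = 0.34 × 1.08 × 5.85 = 2.148 m³/s
w_5 = (26.2 − 13.3)/2 = 6.45 m; q_5 = 0.28 × 0.78 × 6.45 = 1.409 m³/s
w_6 = (26.2 − 21.2)/2 = 2.5 m; q_6 = 0.10 × 0.21 × 2.5 = 0.05250 m³/s
Q = Σ qᵢ = 5.478 m³/s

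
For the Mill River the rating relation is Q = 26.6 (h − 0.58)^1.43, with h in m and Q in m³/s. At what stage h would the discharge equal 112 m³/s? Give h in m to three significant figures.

3.31 m

h − h₀ = (Q/C)^(1/b) = (112/26.6)^(1/1.43) = 2.733 m
h = 0.58 + 2.733 = 3.313 m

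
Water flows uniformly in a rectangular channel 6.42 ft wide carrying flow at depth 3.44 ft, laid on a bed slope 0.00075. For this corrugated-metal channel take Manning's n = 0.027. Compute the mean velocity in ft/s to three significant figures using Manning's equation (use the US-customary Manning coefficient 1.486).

A = b·y = 6.42 × 3.44 = 22.08 ft²
P = b + 2y = 6.42 + 2×3.44 = 13.30 ft
R = A/P = 22.08/13.30 = 1.661 ft
Q = (1.486/n)·A·R^(2/3)·S^(1/2) = (1.486/0.027) × 22.08 × 1.661^(2/3) × 0.00075^(1/2) = 46.68 ft³/s
V = Q/A = 46.68/22.08 = 2.114 ft/s

2.11 ft/s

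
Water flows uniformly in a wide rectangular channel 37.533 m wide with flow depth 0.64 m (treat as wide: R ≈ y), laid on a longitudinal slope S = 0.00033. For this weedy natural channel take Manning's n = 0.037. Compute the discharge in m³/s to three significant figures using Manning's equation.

8.76 m³/s

A = b·y = 37.533 × 0.64 = 24.02 m²
Wide channel: R ≈ y = 0.64 m
Q = (1/n)·A·R^(2/3)·S^(1/2) = (1/0.037) × 24.02 × 0.6400^(2/3) × 0.00033^(1/2) = 8.759 m³/s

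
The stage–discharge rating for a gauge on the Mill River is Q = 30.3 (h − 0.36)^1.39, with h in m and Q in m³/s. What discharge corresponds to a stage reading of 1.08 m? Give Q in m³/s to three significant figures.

Q = 30.3 × (1.08 − 0.36)^1.39 = 30.3 × 0.72^1.39 = 19.19 m³/s

19.2 m³/s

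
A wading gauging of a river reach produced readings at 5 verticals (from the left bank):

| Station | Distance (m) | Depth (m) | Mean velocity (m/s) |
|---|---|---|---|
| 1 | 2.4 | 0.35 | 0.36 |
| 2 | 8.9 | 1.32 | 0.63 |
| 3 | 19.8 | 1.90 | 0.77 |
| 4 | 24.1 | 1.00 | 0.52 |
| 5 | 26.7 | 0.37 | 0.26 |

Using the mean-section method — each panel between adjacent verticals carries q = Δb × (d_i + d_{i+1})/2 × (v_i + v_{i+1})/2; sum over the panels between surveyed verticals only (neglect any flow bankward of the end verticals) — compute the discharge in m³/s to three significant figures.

19.7 m³/s

Panel 1-2: Δb = 6.5 m, d̄ = (0.35+1.32)/2 = 0.835, v̄ = (0.36+0.63)/2 = 0.495 → q = 6.5×0.835×0.495 = 2.687 m³/s
Panel 2-3: Δb = 10.9 m, d̄ = (1.32+1.90)/2 = 1.61, v̄ = (0.63+0.77)/2 = 0.7 → q = 10.9×1.61×0.7 = 12.28 m³/s
Panel 3-4: Δb = 4.3 m, d̄ = (1.90+1.00)/2 = 1.45, v̄ = (0.77+0.52)/2 = 0.645 → q = 4.3×1.45×0.645 = 4.022 m³/s
Panel 4-5: Δb = 2.6 m, d̄ = (1.00+0.37)/2 = 0.685, v̄ = (0.52+0.26)/2 = 0.39 → q = 2.6×0.685×0.39 = 0.6946 m³/s
Q = Σ q = 19.69 m³/s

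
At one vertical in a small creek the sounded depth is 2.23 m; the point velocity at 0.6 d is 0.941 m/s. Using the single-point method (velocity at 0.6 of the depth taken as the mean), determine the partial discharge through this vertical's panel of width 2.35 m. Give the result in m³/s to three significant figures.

4.93 m³/s

v̄ = v₀.₆ = 0.941 m/s
q = v̄ × d × w = 0.9410 × 2.23 × 2.35 = 4.931 m³/s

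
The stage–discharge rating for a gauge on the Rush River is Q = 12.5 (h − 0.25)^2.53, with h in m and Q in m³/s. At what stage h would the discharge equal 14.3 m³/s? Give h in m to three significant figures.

h − h₀ = (Q/C)^(1/b) = (14.3/12.5)^(1/2.53) = 1.055 m
h = 0.25 + 1.055 = 1.305 m

1.30 m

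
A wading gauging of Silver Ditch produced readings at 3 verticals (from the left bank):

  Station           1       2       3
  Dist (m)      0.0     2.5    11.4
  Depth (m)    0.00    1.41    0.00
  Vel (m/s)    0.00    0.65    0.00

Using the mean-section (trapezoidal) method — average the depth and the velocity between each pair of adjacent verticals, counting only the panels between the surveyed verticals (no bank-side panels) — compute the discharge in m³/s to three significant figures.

2.61 m³/s

Panel 1-2: Δb = 2.5 m, d̄ = (0.00+1.41)/2 = 0.705, v̄ = (0.00+0.65)/2 = 0.325 → q = 2.5×0.705×0.325 = 0.5728 m³/s
Panel 2-3: Δb = 8.9 m, d̄ = (1.41+0.00)/2 = 0.705, v̄ = (0.65+0.00)/2 = 0.325 → q = 8.9×0.705×0.325 = 2.039 m³/s
Q = Σ q = 2.612 m³/s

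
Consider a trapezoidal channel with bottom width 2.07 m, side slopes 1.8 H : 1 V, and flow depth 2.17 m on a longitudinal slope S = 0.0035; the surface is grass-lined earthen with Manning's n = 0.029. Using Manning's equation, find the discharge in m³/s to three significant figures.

29.5 m³/s

A = (b + z·y)·y = (2.07 + 1.8×2.17)×2.17 = 12.97 m²
P = b + 2y√(1+z²) = 2.07 + 2×2.17×√(1+1.8²) = 11.01 m
R = A/P = 12.97/11.01 = 1.178 m
Q = (1/n)·A·R^(2/3)·S^(1/2) = (1/0.029) × 12.97 × 1.178^(2/3) × 0.0035^(1/2) = 29.51 m³/s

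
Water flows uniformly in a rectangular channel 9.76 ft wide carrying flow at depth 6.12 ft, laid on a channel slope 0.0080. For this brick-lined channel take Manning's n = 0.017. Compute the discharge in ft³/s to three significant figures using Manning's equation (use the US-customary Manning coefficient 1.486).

A = b·y = 9.76 × 6.12 = 59.73 ft²
P = b + 2y = 9.76 + 2×6.12 = 22.00 ft
R = A/P = 59.73/22.00 = 2.715 ft
Q = (1.486/n)·A·R^(2/3)·S^(1/2) = (1.486/0.017) × 59.73 × 2.715^(2/3) × 0.0080^(1/2) = 908.9 ft³/s

909 ft³/s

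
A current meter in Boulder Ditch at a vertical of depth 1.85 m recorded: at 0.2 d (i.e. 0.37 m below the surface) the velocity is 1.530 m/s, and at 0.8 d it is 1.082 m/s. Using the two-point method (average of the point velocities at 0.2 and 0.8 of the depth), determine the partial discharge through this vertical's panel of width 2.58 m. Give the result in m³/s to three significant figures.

v̄ = (1.530 + 1.082) / 2 = 1.306 m/s
q = v̄ × d × w = 1.306 × 1.85 × 2.58 = 6.234 m³/s

6.23 m³/s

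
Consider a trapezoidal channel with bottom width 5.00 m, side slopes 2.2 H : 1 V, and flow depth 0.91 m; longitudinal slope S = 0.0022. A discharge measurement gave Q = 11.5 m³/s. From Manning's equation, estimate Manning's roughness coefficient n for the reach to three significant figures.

0.0201

A = (b + z·y)·y = (5.00 + 2.2×0.91)×0.91 = 6.372 m²
P = b + 2y√(1+z²) = 5.00 + 2×0.91×√(1+2.2²) = 9.398 m
R = A/P = 6.372/9.398 = 0.6780 m
n = (1/Q)·A·R^(2/3)·S^(1/2) = (1/11.5) × 6.372 × 0.7718 × 0.04690 = 0.02006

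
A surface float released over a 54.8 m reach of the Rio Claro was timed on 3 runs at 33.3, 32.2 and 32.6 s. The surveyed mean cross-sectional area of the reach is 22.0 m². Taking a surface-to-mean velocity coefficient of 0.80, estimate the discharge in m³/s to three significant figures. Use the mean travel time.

29.5 m³/s

t̄ = (33.3 + 32.2 + 32.6) / 3 = 32.7 s
v_surface = L / t̄ = 54.8 / 32.7 = 1.676 m/s
v_mean = 0.80 × 1.676 = 1.341 m/s
Q = A × v_mean = 22.0 × 1.341 = 29.49 m³/s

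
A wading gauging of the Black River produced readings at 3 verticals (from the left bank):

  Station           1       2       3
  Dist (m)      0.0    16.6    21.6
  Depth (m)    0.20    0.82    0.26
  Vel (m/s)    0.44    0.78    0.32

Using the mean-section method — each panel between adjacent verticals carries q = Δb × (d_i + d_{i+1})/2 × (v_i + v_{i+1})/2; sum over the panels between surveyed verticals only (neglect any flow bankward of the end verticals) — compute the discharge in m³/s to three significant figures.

6.65 m³/s

Panel 1-2: Δb = 16.6 m, d̄ = (0.20+0.82)/2 = 0.51, v̄ = (0.44+0.78)/2 = 0.61 → q = 16.6×0.51×0.61 = 5.164 m³/s
Panel 2-3: Δb = 5 m, d̄ = (0.82+0.26)/2 = 0.54, v̄ = (0.78+0.32)/2 = 0.55 → q = 5×0.54×0.55 = 1.485 m³/s
Q = Σ q = 6.649 m³/s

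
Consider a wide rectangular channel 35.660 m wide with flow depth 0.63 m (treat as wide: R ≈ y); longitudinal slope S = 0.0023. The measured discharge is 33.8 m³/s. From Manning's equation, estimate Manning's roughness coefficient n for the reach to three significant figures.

0.0234

A = b·y = 35.660 × 0.63 = 22.47 m²
Wide channel: R ≈ y = 0.63 m
n = (1/Q)·A·R^(2/3)·S^(1/2) = (1/33.8) × 22.47 × 0.7349 × 0.04796 = 0.02343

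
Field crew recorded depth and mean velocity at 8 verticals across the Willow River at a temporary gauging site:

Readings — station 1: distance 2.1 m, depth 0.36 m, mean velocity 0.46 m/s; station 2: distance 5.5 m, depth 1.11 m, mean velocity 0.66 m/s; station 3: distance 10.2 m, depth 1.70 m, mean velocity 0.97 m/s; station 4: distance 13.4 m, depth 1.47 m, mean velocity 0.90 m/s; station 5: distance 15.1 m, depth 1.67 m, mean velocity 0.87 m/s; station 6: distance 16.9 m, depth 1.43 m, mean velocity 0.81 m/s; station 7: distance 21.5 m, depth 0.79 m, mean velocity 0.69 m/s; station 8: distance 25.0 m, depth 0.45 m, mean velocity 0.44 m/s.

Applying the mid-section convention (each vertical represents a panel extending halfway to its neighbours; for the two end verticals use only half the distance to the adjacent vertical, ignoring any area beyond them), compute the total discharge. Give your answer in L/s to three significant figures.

w_1 = (5.5 − 2.1)/2 = 1.7 m; q_1 = 0.46 × 0.36 × 1.7 = 0.2815 m³/s
w_2 = (10.2 − 2.1)/2 = 4.05 m; q_2 = 0.66 × 1.11 × 4.05 = 2.967 m³/s
w_3 = (13.4 − 5.5)/2 = 3.95 m; q_3 = 0.97 × 1.70 × 3.95 = 6.514 m³/s
w_4 = (15.1 − 10.2)/2 = 2.45 m; q_4 = 0.90 × 1.47 × 2.45 = 3.241 m³/s
w_5 = (16.9 − 13.4)/2 = 1.75 m; q_5 = 0.87 × 1.67 × 1.75 = 2.543 m³/s
w_6 = (21.5 − 15.1)/2 = 3.2 m; q_6 = 0.81 × 1.43 × 3.2 = 3.707 m³/s
w_7 = (25.0 − 16.9)/2 = 4.05 m; q_7 = 0.69 × 0.79 × 4.05 = 2.208 m³/s
w_8 = (25.0 − 21.5)/2 = 1.75 m; q_8 = 0.44 × 0.45 × 1.75 = 0.3465 m³/s
Q = Σ qᵢ = 21.81 m³/s
= 21.81 × 1000 = 21810 L/s

21800 L/s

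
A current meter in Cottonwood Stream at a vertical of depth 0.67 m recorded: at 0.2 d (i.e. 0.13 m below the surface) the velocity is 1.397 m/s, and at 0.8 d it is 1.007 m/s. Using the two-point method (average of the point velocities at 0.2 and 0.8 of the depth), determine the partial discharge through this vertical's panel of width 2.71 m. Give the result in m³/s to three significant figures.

v̄ = (1.397 + 1.007) / 2 = 1.202 m/s
q = v̄ × d × w = 1.202 × 0.67 × 2.71 = 2.182 m³/s

2.18 m³/s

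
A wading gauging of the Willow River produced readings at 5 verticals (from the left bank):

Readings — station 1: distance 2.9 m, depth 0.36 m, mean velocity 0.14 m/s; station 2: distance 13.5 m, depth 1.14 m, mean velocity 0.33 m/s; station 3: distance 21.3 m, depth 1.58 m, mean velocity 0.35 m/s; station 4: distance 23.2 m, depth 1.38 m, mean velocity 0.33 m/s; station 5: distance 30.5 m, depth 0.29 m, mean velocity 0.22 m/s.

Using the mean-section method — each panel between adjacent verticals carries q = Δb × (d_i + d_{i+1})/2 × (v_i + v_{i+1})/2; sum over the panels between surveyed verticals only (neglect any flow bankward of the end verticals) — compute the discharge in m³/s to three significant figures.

8.11 m³/s

Panel 1-2: Δb = 10.6 m, d̄ = (0.36+1.14)/2 = 0.75, v̄ = (0.14+0.33)/2 = 0.235 → q = 10.6×0.75×0.235 = 1.868 m³/s
Panel 2-3: Δb = 7.8 m, d̄ = (1.14+1.58)/2 = 1.36, v̄ = (0.33+0.35)/2 = 0.34 → q = 7.8×1.36×0.34 = 3.607 m³/s
Panel 3-4: Δb = 1.9 m, d̄ = (1.58+1.38)/2 = 1.48, v̄ = (0.35+0.33)/2 = 0.34 → q = 1.9×1.48×0.34 = 0.9561 m³/s
Panel 4-5: Δb = 7.3 m, d̄ = (1.38+0.29)/2 = 0.835, v̄ = (0.33+0.22)/2 = 0.275 → q = 7.3×0.835×0.275 = 1.676 m³/s
Q = Σ q = 8.107 m³/s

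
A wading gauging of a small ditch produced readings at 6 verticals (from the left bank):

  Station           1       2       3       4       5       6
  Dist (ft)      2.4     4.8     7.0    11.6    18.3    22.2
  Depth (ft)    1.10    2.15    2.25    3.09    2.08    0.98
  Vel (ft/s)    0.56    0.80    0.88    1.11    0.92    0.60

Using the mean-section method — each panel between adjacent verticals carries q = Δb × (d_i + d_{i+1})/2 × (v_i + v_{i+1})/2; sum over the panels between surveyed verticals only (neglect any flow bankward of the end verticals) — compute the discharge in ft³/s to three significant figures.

41.1 ft³/s

Panel 1-2: Δb = 2.4 ft, d̄ = (1.10+2.15)/2 = 1.625, v̄ = (0.56+0.80)/2 = 0.68 → q = 2.4×1.625×0.68 = 2.652 ft³/s
Panel 2-3: Δb = 2.2 ft, d̄ = (2.15+2.25)/2 = 2.2, v̄ = (0.80+0.88)/2 = 0.84 → q = 2.2×2.2×0.84 = 4.066 ft³/s
Panel 3-4: Δb = 4.6 ft, d̄ = (2.25+3.09)/2 = 2.67, v̄ = (0.88+1.11)/2 = 0.995 → q = 4.6×2.67×0.995 = 12.22 ft³/s
Panel 4-5: Δb = 6.7 ft, d̄ = (3.09+2.08)/2 = 2.585, v̄ = (1.11+0.92)/2 = 1.015 → q = 6.7×2.585×1.015 = 17.58 ft³/s
Panel 5-6: Δb = 3.9 ft, d̄ = (2.08+0.98)/2 = 1.53, v̄ = (0.92+0.60)/2 = 0.76 → q = 3.9×1.53×0.76 = 4.535 ft³/s
Q = Σ q = 41.05 ft³/s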